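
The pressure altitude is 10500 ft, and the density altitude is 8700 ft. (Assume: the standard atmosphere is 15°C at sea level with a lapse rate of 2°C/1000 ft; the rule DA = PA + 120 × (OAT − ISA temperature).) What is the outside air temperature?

-21°C

Density altitude − pressure altitude = 8700 − 10500 = -1800 ft.
At 120 ft/°C that is an ISA deviation of -1800/120 = -15°C.
ISA temperature at 10500 ft = 15 − 2 × (10500/1000) = -6°C.
OAT = ISA + deviation = -6 + (-15) = -21°C.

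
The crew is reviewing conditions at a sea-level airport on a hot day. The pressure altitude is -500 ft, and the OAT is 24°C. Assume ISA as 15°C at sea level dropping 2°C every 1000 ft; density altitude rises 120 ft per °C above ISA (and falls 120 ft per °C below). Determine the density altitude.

ISA temperature at -500 ft = 15 − 2 × (-500/1000) = 16°C.
ISA deviation = 24 − 16 = +8°C.
Density altitude = -500 + 120 × (8) = -500 + (+960) = 460 ft.

460 ft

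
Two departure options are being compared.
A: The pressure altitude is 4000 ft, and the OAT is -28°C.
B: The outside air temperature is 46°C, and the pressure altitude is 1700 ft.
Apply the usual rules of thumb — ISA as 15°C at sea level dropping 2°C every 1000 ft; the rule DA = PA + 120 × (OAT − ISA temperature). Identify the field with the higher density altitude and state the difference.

A: ISA temp = 7°C, deviation -35°C, DA = 4000 + 120 × (-35) = -200 ft.
B: ISA temp = 11.6°C, deviation +34.4°C, DA = 1700 + 120 × 34.4 = 5828 ft.
B is higher by 5828 − (-200) = 6028 ft.

B by 6028 ft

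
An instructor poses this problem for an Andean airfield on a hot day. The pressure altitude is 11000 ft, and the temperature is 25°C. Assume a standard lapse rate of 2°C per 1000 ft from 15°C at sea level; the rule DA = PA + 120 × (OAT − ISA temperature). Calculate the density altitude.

14840 ft

ISA temperature at 11000 ft = 15 − 2 × (11000/1000) = -7°C.
ISA deviation = 25 − (-7) = +32°C.
Density altitude = 11000 + 120 × (32) = 11000 + (+3840) = 14840 ft.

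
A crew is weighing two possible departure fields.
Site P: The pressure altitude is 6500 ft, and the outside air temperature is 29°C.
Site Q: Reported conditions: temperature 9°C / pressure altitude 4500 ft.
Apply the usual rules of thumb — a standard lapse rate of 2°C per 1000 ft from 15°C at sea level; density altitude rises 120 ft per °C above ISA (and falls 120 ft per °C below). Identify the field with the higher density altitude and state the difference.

Site P: ISA temp = 2°C, deviation +27°C, DA = 6500 + 120 × 27 = 9740 ft.
Site Q: ISA temp = 6°C, deviation +3°C, DA = 4500 + 120 × 3 = 4860 ft.
Site P is higher by 9740 − 4860 = 4880 ft.

Site P by 4880 ft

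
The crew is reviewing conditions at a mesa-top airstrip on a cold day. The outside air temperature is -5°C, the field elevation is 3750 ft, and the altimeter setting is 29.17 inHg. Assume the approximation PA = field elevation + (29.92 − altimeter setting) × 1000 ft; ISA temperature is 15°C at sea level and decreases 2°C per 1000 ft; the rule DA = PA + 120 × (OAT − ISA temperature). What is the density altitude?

3180 ft

Pressure altitude = 3750 + (29.92 − 29.17) × 1000 = 3750 + (+750) = 4500 ft.
ISA temperature at 4500 ft = 15 − 2 × (4500/1000) = 6°C.
ISA deviation = -5 − 6 = -11°C.
Density altitude = 4500 + 120 × (-11) = 3180 ft.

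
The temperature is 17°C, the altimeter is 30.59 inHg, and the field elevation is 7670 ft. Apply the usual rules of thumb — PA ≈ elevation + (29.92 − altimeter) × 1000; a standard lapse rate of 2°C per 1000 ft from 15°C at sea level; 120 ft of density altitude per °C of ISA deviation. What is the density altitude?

8920 ft

Pressure altitude = 7670 + (29.92 − 30.59) × 1000 = 7670 + (-670) = 7000 ft.
ISA temperature at 7000 ft = 15 − 2 × (7000/1000) = 1°C.
ISA deviation = 17 − 1 = +16°C.
Density altitude = 7000 + 120 × (16) = 8920 ft.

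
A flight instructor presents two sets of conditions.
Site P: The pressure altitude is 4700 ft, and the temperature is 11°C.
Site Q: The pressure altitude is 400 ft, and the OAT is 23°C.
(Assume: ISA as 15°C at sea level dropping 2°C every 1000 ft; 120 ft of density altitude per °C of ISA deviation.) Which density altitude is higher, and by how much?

Site P: ISA temp = 5.6°C, deviation +5.4°C, DA = 4700 + 120 × 5.4 = 5348 ft.
Site Q: ISA temp = 14.2°C, deviation +8.8°C, DA = 400 + 120 × 8.8 = 1456 ft.
Site P is higher by 5348 − 1456 = 3892 ft.

Site P by 3892 ft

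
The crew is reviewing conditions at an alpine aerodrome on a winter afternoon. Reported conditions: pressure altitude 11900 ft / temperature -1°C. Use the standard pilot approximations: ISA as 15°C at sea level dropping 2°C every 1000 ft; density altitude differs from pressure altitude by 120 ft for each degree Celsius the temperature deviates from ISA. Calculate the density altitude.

ISA temperature at 11900 ft = 15 − 2 × (11900/1000) = -8.8°C.
ISA deviation = -1 − (-8.8) = +7.8°C.
Density altitude = 11900 + 120 × (7.8) = 11900 + (+936) = 12836 ft.

12836 ft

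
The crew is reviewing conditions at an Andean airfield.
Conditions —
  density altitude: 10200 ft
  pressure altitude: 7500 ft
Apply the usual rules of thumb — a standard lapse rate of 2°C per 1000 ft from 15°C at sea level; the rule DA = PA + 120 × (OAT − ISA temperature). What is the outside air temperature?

Density altitude − pressure altitude = 10200 − 7500 = +2700 ft.
At 120 ft/°C that is an ISA deviation of 2700/120 = +22.5°C.
ISA temperature at 7500 ft = 15 − 2 × (7500/1000) = 0°C.
OAT = ISA + deviation = 0 + (+22.5) = 22.5°C.

22.5°C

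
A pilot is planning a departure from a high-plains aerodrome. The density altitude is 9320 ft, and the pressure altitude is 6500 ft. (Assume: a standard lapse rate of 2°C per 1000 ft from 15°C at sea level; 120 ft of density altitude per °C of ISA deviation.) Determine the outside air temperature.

Density altitude − pressure altitude = 9320 − 6500 = +2820 ft.
At 120 ft/°C that is an ISA deviation of 2820/120 = +23.5°C.
ISA temperature at 6500 ft = 15 − 2 × (6500/1000) = 2°C.
OAT = ISA + deviation = 2 + (+23.5) = 25.5°C.

25.5°C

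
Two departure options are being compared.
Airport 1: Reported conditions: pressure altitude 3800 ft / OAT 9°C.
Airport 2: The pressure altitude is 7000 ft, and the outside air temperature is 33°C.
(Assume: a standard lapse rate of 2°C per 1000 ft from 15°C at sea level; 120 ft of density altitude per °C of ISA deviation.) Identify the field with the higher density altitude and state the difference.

Airport 2 by 6848 ft

Airport 1: ISA temp = 7.4°C, deviation +1.6°C, DA = 3800 + 120 × 1.6 = 3992 ft.
Airport 2: ISA temp = 1°C, deviation +32°C, DA = 7000 + 120 × 32 = 10840 ft.
Airport 2 is higher by 10840 − 3992 = 6848 ft.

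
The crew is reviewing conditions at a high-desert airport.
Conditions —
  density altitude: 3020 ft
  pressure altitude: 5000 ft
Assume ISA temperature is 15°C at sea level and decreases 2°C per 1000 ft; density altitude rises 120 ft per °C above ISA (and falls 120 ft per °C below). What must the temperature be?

Density altitude − pressure altitude = 3020 − 5000 = -1980 ft.
At 120 ft/°C that is an ISA deviation of -1980/120 = -16.5°C.
ISA temperature at 5000 ft = 15 − 2 × (5000/1000) = 5°C.
OAT = ISA + deviation = 5 + (-16.5) = -11.5°C.

-11.5°C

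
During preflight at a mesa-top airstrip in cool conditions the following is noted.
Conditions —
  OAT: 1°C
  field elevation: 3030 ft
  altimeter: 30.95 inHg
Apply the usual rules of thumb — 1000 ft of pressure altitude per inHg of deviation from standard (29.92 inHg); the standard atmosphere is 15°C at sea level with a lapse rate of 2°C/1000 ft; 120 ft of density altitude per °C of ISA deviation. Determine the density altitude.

Pressure altitude = 3030 + (29.92 − 30.95) × 1000 = 3030 + (-1030) = 2000 ft.
ISA temperature at 2000 ft = 15 − 2 × (2000/1000) = 11°C.
ISA deviation = 1 − 11 = -10°C.
Density altitude = 2000 + 120 × (-10) = 800 ft.

800 ft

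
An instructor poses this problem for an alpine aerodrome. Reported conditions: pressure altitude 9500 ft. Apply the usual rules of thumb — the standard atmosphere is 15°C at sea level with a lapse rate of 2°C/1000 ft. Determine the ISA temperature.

-4°C

ISA temperature = 15 − 2 × (9500/1000) = 15 − 19 = -4°C.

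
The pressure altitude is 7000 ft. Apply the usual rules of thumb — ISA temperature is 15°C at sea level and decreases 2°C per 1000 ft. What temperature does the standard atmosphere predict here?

1°C

ISA temperature = 15 − 2 × (7000/1000) = 15 − 14 = 1°C.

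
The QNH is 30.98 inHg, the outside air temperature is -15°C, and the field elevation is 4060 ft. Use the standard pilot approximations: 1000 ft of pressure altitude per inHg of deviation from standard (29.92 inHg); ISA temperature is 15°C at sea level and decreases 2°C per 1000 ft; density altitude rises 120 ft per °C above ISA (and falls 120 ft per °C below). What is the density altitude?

120 ft

Pressure altitude = 4060 + (29.92 − 30.98) × 1000 = 4060 + (-1060) = 3000 ft.
ISA temperature at 3000 ft = 15 − 2 × (3000/1000) = 9°C.
ISA deviation = -15 − 9 = -24°C.
Density altitude = 3000 + 120 × (-24) = 120 ft.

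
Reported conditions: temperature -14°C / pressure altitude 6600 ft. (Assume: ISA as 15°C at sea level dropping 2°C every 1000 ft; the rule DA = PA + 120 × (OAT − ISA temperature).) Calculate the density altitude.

4704 ft

ISA temperature at 6600 ft = 15 − 2 × (6600/1000) = 1.8°C.
ISA deviation = -14 − 1.8 = -15.8°C.
Density altitude = 6600 + 120 × (-15.8) = 6600 + (-1896) = 4704 ft.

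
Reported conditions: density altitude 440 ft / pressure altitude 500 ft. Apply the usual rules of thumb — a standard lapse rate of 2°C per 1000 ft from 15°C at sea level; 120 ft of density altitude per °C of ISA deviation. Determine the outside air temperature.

Density altitude − pressure altitude = 440 − 500 = -60 ft.
At 120 ft/°C that is an ISA deviation of -60/120 = -0.5°C.
ISA temperature at 500 ft = 15 − 2 × (500/1000) = 14°C.
OAT = ISA + deviation = 14 + (-0.5) = 13.5°C.

13.5°C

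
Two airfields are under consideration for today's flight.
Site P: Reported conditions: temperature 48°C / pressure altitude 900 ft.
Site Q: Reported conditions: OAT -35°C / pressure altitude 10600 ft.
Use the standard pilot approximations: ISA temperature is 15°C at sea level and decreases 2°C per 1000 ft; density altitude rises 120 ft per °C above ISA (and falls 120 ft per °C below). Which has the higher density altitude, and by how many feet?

Site P: ISA temp = 13.2°C, deviation +34.8°C, DA = 900 + 120 × 34.8 = 5076 ft.
Site Q: ISA temp = -6.2°C, deviation -28.8°C, DA = 10600 + 120 × (-28.8) = 7144 ft.
Site Q is higher by 7144 − 5076 = 2068 ft.

Site Q by 2068 ft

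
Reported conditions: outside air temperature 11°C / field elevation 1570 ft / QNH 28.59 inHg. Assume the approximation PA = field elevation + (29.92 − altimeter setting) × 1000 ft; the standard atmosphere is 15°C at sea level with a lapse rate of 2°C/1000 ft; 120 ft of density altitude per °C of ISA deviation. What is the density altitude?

3116 ft

Pressure altitude = 1570 + (29.92 − 28.59) × 1000 = 1570 + (+1330) = 2900 ft.
ISA temperature at 2900 ft = 15 − 2 × (2900/1000) = 9.2°C.
ISA deviation = 11 − 9.2 = +1.8°C.
Density altitude = 2900 + 120 × (1.8) = 3116 ft.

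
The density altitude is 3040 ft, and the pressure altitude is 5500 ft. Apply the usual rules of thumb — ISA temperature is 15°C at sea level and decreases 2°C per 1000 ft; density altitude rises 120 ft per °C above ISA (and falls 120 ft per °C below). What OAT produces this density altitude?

-16.5°C

Density altitude − pressure altitude = 3040 − 5500 = -2460 ft.
At 120 ft/°C that is an ISA deviation of -2460/120 = -20.5°C.
ISA temperature at 5500 ft = 15 − 2 × (5500/1000) = 4°C.
OAT = ISA + deviation = 4 + (-20.5) = -16.5°C.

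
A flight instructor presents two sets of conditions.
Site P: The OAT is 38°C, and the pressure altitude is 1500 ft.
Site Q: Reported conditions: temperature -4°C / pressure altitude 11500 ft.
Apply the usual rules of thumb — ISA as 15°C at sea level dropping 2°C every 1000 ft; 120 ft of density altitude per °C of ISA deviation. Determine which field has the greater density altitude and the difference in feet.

Site Q by 7360 ft

Site P: ISA temp = 12°C, deviation +26°C, DA = 1500 + 120 × 26 = 4620 ft.
Site Q: ISA temp = -8°C, deviation +4°C, DA = 11500 + 120 × 4 = 11980 ft.
Site Q is higher by 11980 − 4620 = 7360 ft.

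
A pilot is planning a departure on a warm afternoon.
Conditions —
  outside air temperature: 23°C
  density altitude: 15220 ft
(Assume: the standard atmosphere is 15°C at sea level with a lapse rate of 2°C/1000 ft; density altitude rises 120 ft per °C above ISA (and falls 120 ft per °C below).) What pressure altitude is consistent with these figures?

11500 ft

DA = PA + 120 × (OAT − (15 − 2·PA/1000)) = PA + 120·OAT − 1800 + 0.24·PA = 1.24·PA + 120·OAT − 1800.
So 1.24·PA = 15220 − 120 × 23 + 1800 = 14260.
PA = 14260 / 1.24 = 11500 ft.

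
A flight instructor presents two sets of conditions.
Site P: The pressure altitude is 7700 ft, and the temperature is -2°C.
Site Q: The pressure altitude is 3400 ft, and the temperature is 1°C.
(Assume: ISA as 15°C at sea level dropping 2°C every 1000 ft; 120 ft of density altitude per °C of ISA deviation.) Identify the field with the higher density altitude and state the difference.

Site P: ISA temp = -0.4°C, deviation -1.6°C, DA = 7700 + 120 × (-1.6) = 7508 ft.
Site Q: ISA temp = 8.2°C, deviation -7.2°C, DA = 3400 + 120 × (-7.2) = 2536 ft.
Site P is higher by 7508 − 2536 = 4972 ft.

Site P by 4972 ft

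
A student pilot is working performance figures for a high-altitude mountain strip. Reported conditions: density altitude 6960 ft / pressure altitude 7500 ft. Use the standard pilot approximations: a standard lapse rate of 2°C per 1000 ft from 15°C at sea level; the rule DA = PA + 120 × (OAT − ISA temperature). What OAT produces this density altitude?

Density altitude − pressure altitude = 6960 − 7500 = -540 ft.
At 120 ft/°C that is an ISA deviation of -540/120 = -4.5°C.
ISA temperature at 7500 ft = 15 − 2 × (7500/1000) = 0°C.
OAT = ISA + deviation = 0 + (-4.5) = -4.5°C.

-4.5°C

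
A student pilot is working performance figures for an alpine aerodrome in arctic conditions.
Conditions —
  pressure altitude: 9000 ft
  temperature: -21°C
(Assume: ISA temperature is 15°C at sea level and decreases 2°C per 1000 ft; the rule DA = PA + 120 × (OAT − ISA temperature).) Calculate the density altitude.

6840 ft

ISA temperature at 9000 ft = 15 − 2 × (9000/1000) = -3°C.
ISA deviation = -21 − (-3) = -18°C.
Density altitude = 9000 + 120 × (-18) = 9000 + (-2160) = 6840 ft.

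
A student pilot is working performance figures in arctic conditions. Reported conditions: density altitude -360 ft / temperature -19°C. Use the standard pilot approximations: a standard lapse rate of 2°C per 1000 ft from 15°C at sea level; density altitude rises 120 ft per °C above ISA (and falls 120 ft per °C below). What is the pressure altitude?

DA = PA + 120 × (OAT − (15 − 2·PA/1000)) = PA + 120·OAT − 1800 + 0.24·PA = 1.24·PA + 120·OAT − 1800.
So 1.24·PA = -360 − 120 × (-19) + 1800 = 3720.
PA = 3720 / 1.24 = 3000 ft.

3000 ft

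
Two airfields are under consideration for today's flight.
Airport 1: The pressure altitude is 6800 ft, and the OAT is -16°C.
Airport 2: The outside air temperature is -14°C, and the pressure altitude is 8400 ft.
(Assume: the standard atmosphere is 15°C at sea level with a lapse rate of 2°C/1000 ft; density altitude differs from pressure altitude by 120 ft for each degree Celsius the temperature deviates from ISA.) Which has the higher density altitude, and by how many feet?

Airport 1: ISA temp = 1.4°C, deviation -17.4°C, DA = 6800 + 120 × (-17.4) = 4712 ft.
Airport 2: ISA temp = -1.8°C, deviation -12.2°C, DA = 8400 + 120 × (-12.2) = 6936 ft.
Airport 2 is higher by 6936 − 4712 = 2224 ft.

Airport 2 by 2224 ft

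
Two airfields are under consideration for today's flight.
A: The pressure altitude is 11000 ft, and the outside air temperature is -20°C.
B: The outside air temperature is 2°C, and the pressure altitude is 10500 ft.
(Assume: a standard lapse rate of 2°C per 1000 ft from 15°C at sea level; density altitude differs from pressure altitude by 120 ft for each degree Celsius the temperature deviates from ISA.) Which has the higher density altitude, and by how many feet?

B by 2020 ft

A: ISA temp = -7°C, deviation -13°C, DA = 11000 + 120 × (-13) = 9440 ft.
B: ISA temp = -6°C, deviation +8°C, DA = 10500 + 120 × 8 = 11460 ft.
B is higher by 11460 − 9440 = 2020 ft.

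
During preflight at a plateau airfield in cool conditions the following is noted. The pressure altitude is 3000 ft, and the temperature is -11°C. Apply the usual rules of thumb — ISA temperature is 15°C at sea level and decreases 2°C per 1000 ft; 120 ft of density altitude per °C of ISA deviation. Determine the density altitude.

ISA temperature at 3000 ft = 15 − 2 × (3000/1000) = 9°C.
ISA deviation = -11 − 9 = -20°C.
Density altitude = 3000 + 120 × (-20) = 3000 + (-2400) = 600 ft.

600 ft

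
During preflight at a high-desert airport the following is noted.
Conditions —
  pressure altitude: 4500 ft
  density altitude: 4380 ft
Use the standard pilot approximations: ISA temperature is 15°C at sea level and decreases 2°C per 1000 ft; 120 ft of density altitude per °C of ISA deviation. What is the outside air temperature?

Density altitude − pressure altitude = 4380 − 4500 = -120 ft.
At 120 ft/°C that is an ISA deviation of -120/120 = -1°C.
ISA temperature at 4500 ft = 15 − 2 × (4500/1000) = 6°C.
OAT = ISA + deviation = 6 + (-1) = 5°C.

5°C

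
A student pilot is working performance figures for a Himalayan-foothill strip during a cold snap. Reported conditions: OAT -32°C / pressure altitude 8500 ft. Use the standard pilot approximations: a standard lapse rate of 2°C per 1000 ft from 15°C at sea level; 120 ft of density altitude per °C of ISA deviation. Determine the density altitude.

ISA temperature at 8500 ft = 15 − 2 × (8500/1000) = -2°C.
ISA deviation = -32 − (-2) = -30°C.
Density altitude = 8500 + 120 × (-30) = 8500 + (-3600) = 4900 ft.

4900 ft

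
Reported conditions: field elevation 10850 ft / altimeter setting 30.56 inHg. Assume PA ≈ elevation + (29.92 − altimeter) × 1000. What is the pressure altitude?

10210 ft

Pressure correction = (29.92 − 30.56) × 1000 = -640 ft.
Pressure altitude = 10850 + (-640) = 10210 ft.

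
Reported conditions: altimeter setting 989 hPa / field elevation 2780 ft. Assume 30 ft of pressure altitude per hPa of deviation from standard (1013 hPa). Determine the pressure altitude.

Pressure correction = (1013 − 989) × 30 = +720 ft.
Pressure altitude = 2780 + (+720) = 3500 ft.

3500 ft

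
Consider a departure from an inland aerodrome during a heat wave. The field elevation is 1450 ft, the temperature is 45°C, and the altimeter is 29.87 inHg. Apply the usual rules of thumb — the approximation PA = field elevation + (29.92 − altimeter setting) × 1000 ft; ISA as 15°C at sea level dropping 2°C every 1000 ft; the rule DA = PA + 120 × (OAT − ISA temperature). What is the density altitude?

5460 ft

Pressure altitude = 1450 + (29.92 − 29.87) × 1000 = 1450 + (+50) = 1500 ft.
ISA temperature at 1500 ft = 15 − 2 × (1500/1000) = 12°C.
ISA deviation = 45 − 12 = +33°C.
Density altitude = 1500 + 120 × (33) = 5460 ft.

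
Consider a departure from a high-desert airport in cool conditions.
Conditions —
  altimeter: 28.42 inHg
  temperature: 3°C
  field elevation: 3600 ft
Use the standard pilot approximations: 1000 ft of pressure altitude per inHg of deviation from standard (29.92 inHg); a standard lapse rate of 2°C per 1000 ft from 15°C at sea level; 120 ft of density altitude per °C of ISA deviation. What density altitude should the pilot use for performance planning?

Pressure altitude = 3600 + (29.92 − 28.42) × 1000 = 3600 + (+1500) = 5100 ft.
ISA temperature at 5100 ft = 15 − 2 × (5100/1000) = 4.8°C.
ISA deviation = 3 − 4.8 = -1.8°C.
Density altitude = 5100 + 120 × (-1.8) = 4884 ft.

4884 ft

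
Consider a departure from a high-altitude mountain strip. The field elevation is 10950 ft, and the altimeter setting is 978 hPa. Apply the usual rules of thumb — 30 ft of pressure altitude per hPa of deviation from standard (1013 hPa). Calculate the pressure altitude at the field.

Pressure correction = (1013 − 978) × 30 = +1050 ft.
Pressure altitude = 10950 + (+1050) = 12000 ft.

12000 ft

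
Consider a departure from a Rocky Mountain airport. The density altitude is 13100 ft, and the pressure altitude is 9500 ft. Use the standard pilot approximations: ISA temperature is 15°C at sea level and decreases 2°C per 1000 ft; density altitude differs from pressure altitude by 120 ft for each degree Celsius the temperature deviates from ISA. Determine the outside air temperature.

Density altitude − pressure altitude = 13100 − 9500 = +3600 ft.
At 120 ft/°C that is an ISA deviation of 3600/120 = +30°C.
ISA temperature at 9500 ft = 15 − 2 × (9500/1000) = -4°C.
OAT = ISA + deviation = -4 + (+30) = 26°C.

26°C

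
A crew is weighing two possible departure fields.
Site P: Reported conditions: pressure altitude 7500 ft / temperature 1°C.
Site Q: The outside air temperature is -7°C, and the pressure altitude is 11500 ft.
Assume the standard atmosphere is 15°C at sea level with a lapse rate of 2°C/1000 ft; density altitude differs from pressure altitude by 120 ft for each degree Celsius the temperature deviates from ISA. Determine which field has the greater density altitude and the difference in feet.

Site P: ISA temp = 0°C, deviation +1°C, DA = 7500 + 120 × 1 = 7620 ft.
Site Q: ISA temp = -8°C, deviation +1°C, DA = 11500 + 120 × 1 = 11620 ft.
Site Q is higher by 11620 − 7620 = 4000 ft.

Site Q by 4000 ft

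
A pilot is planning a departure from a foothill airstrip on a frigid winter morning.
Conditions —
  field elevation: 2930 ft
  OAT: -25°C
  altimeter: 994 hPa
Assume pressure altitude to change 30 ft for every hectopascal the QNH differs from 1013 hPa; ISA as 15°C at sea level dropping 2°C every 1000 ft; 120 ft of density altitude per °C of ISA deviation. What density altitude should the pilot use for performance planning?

-460 ft

Pressure altitude = 2930 + (1013 − 994) × 30 = 2930 + (+570) = 3500 ft.
ISA temperature at 3500 ft = 15 − 2 × (3500/1000) = 8°C.
ISA deviation = -25 − 8 = -33°C.
Density altitude = 3500 + 120 × (-33) = -460 ft.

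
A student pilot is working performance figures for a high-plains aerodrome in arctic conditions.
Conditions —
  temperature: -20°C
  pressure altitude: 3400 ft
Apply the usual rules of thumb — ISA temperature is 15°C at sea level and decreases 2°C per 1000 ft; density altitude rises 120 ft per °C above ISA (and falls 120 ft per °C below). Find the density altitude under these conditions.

16 ft

ISA temperature at 3400 ft = 15 − 2 × (3400/1000) = 8.2°C.
ISA deviation = -20 − 8.2 = -28.2°C.
Density altitude = 3400 + 120 × (-28.2) = 3400 + (-3384) = 16 ft.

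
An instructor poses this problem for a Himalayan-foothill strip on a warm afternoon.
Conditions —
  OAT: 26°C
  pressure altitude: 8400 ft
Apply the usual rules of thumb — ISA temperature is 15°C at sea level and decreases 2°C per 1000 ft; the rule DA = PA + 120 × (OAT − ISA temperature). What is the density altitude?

ISA temperature at 8400 ft = 15 − 2 × (8400/1000) = -1.8°C.
ISA deviation = 26 − (-1.8) = +27.8°C.
Density altitude = 8400 + 120 × (27.8) = 8400 + (+3336) = 11736 ft.

11736 ft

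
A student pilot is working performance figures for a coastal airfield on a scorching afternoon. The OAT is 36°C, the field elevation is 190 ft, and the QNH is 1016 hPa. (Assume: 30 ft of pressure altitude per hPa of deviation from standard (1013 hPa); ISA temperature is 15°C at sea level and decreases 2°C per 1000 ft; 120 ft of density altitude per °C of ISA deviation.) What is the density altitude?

Pressure altitude = 190 + (1013 − 1016) × 30 = 190 + (-90) = 100 ft.
ISA temperature at 100 ft = 15 − 2 × (100/1000) = 14.8°C.
ISA deviation = 36 − 14.8 = +21.2°C.
Density altitude = 100 + 120 × (21.2) = 2644 ft.

2644 ft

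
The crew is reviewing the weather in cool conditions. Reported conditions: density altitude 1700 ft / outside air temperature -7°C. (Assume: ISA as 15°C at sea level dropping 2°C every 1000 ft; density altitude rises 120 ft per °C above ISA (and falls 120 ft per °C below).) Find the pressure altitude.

DA = PA + 120 × (OAT − (15 − 2·PA/1000)) = PA + 120·OAT − 1800 + 0.24·PA = 1.24·PA + 120·OAT − 1800.
So 1.24·PA = 1700 − 120 × (-7) + 1800 = 4340.
PA = 4340 / 1.24 = 3500 ft.

3500 ft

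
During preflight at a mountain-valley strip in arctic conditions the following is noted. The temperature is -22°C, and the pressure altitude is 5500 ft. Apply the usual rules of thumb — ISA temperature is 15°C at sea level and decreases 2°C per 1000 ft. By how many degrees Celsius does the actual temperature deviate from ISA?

ISA temperature at 5500 ft = 15 − 2 × (5500/1000) = 4°C.
Deviation = OAT − ISA = -22 − 4 = -26°C.

ISA-26°C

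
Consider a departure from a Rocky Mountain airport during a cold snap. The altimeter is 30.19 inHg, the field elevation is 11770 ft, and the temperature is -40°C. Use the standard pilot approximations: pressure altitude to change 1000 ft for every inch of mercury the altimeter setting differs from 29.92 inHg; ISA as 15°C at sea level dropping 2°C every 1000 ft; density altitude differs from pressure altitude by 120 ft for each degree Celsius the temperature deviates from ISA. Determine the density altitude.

Pressure altitude = 11770 + (29.92 − 30.19) × 1000 = 11770 + (-270) = 11500 ft.
ISA temperature at 11500 ft = 15 − 2 × (11500/1000) = -8°C.
ISA deviation = -40 − (-8) = -32°C.
Density altitude = 11500 + 120 × (-32) = 7660 ft.

7660 ft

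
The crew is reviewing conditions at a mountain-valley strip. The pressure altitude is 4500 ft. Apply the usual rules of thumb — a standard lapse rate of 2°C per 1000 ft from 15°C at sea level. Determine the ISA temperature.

6°C

ISA temperature = 15 − 2 × (4500/1000) = 15 − 9 = 6°C.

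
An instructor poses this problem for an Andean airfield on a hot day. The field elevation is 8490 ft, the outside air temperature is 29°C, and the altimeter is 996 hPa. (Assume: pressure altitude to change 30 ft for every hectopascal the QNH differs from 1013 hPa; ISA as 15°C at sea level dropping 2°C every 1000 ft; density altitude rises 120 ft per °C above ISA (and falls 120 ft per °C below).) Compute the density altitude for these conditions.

Pressure altitude = 8490 + (1013 − 996) × 30 = 8490 + (+510) = 9000 ft.
ISA temperature at 9000 ft = 15 − 2 × (9000/1000) = -3°C.
ISA deviation = 29 − (-3) = +32°C.
Density altitude = 9000 + 120 × (32) = 12840 ft.

12840 ft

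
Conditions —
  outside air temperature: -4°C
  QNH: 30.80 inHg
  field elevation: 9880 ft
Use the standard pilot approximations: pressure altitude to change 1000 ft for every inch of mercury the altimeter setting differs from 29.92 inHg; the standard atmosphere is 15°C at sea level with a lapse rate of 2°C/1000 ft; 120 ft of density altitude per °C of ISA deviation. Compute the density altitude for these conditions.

8880 ft

Pressure altitude = 9880 + (29.92 − 30.80) × 1000 = 9880 + (-880) = 9000 ft.
ISA temperature at 9000 ft = 15 − 2 × (9000/1000) = -3°C.
ISA deviation = -4 − (-3) = -1°C.
Density altitude = 9000 + 120 × (-1) = 8880 ft.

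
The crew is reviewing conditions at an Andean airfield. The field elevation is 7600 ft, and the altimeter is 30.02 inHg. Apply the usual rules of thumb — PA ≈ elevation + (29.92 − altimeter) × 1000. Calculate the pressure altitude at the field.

7500 ft

Pressure correction = (29.92 − 30.02) × 1000 = -100 ft.
Pressure altitude = 7600 + (-100) = 7500 ft.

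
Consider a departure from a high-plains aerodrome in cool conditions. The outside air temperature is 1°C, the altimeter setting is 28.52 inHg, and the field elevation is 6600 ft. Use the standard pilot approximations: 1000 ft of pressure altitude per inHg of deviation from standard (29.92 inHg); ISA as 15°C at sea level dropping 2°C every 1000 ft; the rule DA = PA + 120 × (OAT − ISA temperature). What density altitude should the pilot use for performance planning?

Pressure altitude = 6600 + (29.92 − 28.52) × 1000 = 6600 + (+1400) = 8000 ft.
ISA temperature at 8000 ft = 15 − 2 × (8000/1000) = -1°C.
ISA deviation = 1 − (-1) = +2°C.
Density altitude = 8000 + 120 × (2) = 8240 ft.

8240 ft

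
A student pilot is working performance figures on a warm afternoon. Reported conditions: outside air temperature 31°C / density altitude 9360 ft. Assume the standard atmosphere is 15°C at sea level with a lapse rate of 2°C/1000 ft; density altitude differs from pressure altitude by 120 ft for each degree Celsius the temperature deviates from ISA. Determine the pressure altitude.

6000 ft

DA = PA + 120 × (OAT − (15 − 2·PA/1000)) = PA + 120·OAT − 1800 + 0.24·PA = 1.24·PA + 120·OAT − 1800.
So 1.24·PA = 9360 − 120 × 31 + 1800 = 7440.
PA = 7440 / 1.24 = 6000 ft.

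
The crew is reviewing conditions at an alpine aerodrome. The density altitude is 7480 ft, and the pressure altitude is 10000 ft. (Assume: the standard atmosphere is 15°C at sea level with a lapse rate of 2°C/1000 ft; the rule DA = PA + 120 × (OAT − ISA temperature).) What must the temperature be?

Density altitude − pressure altitude = 7480 − 10000 = -2520 ft.
At 120 ft/°C that is an ISA deviation of -2520/120 = -21°C.
ISA temperature at 10000 ft = 15 − 2 × (10000/1000) = -5°C.
OAT = ISA + deviation = -5 + (-21) = -26°C.

-26°C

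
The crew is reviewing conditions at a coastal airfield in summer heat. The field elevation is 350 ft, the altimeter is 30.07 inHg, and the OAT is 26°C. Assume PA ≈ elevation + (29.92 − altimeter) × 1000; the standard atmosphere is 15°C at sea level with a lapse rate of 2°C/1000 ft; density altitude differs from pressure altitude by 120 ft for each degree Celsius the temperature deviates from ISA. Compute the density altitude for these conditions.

Pressure altitude = 350 + (29.92 − 30.07) × 1000 = 350 + (-150) = 200 ft.
ISA temperature at 200 ft = 15 − 2 × (200/1000) = 14.6°C.
ISA deviation = 26 − 14.6 = +11.4°C.
Density altitude = 200 + 120 × (11.4) = 1568 ft.

1568 ft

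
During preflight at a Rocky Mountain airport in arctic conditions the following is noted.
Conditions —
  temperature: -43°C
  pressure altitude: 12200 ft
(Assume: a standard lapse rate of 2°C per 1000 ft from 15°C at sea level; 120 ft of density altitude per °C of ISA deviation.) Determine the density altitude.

ISA temperature at 12200 ft = 15 − 2 × (12200/1000) = -9.4°C.
ISA deviation = -43 − (-9.4) = -33.6°C.
Density altitude = 12200 + 120 × (-33.6) = 12200 + (-4032) = 8168 ft.

8168 ft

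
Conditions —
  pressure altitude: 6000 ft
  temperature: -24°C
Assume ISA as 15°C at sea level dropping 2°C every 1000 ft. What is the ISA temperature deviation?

ISA temperature at 6000 ft = 15 − 2 × (6000/1000) = 3°C.
Deviation = OAT − ISA = -24 − 3 = -27°C.

ISA-27°C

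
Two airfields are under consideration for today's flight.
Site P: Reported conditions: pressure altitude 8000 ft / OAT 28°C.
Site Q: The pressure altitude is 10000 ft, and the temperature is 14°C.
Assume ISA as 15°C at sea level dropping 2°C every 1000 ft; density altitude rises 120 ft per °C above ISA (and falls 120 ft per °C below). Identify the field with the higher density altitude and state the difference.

Site P: ISA temp = -1°C, deviation +29°C, DA = 8000 + 120 × 29 = 11480 ft.
Site Q: ISA temp = -5°C, deviation +19°C, DA = 10000 + 120 × 19 = 12280 ft.
Site Q is higher by 12280 − 11480 = 800 ft.

Site Q by 800 ft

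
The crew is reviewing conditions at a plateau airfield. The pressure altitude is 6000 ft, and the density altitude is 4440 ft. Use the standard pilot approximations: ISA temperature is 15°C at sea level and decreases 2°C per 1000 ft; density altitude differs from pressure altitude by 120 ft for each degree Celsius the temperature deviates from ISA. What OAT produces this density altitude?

Density altitude − pressure altitude = 4440 − 6000 = -1560 ft.
At 120 ft/°C that is an ISA deviation of -1560/120 = -13°C.
ISA temperature at 6000 ft = 15 − 2 × (6000/1000) = 3°C.
OAT = ISA + deviation = 3 + (-13) = -10°C.

-10°C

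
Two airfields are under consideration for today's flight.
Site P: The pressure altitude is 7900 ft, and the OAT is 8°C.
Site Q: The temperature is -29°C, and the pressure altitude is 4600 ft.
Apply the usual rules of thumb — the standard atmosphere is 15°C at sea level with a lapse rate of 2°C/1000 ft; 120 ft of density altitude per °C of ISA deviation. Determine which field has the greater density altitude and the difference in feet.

Site P: ISA temp = -0.8°C, deviation +8.8°C, DA = 7900 + 120 × 8.8 = 8956 ft.
Site Q: ISA temp = 5.8°C, deviation -34.8°C, DA = 4600 + 120 × (-34.8) = 424 ft.
Site P is higher by 8956 − 424 = 8532 ft.

Site P by 8532 ft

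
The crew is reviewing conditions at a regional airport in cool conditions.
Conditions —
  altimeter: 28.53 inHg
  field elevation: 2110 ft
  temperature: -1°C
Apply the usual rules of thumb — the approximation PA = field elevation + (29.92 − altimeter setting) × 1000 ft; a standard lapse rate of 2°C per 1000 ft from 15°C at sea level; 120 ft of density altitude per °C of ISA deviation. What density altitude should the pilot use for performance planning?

Pressure altitude = 2110 + (29.92 − 28.53) × 1000 = 2110 + (+1390) = 3500 ft.
ISA temperature at 3500 ft = 15 − 2 × (3500/1000) = 8°C.
ISA deviation = -1 − 8 = -9°C.
Density altitude = 3500 + 120 × (-9) = 2420 ft.

2420 ft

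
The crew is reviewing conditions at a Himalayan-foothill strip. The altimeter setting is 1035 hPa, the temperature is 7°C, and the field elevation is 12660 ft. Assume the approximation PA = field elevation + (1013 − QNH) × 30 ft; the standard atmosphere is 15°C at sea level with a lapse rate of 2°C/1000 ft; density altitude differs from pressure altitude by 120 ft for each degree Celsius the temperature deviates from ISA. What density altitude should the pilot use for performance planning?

Pressure altitude = 12660 + (1013 − 1035) × 30 = 12660 + (-660) = 12000 ft.
ISA temperature at 12000 ft = 15 − 2 × (12000/1000) = -9°C.
ISA deviation = 7 − (-9) = +16°C.
Density altitude = 12000 + 120 × (16) = 13920 ft.

13920 ft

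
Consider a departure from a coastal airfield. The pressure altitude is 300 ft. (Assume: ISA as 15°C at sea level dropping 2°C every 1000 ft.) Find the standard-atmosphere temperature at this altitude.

ISA temperature = 15 − 2 × (300/1000) = 15 − 0.6 = 14.4°C.

14.4°C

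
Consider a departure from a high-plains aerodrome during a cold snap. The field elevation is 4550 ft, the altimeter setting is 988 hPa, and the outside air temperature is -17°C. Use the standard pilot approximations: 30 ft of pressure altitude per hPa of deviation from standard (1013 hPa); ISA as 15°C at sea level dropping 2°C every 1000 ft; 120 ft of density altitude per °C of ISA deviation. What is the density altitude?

2732 ft

Pressure altitude = 4550 + (1013 − 988) × 30 = 4550 + (+750) = 5300 ft.
ISA temperature at 5300 ft = 15 − 2 × (5300/1000) = 4.4°C.
ISA deviation = -17 − 4.4 = -21.4°C.
Density altitude = 5300 + 120 × (-21.4) = 2732 ft.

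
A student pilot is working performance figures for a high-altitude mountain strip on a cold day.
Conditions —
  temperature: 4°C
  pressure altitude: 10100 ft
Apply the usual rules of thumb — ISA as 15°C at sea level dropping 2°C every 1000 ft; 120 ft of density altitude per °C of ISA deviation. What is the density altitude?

11204 ft

ISA temperature at 10100 ft = 15 − 2 × (10100/1000) = -5.2°C.
ISA deviation = 4 − (-5.2) = +9.2°C.
Density altitude = 10100 + 120 × (9.2) = 10100 + (+1104) = 11204 ft.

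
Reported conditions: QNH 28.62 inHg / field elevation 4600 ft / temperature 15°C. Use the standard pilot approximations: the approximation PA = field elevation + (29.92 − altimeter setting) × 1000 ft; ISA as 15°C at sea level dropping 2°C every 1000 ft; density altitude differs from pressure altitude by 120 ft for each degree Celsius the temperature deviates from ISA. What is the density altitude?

7316 ft

Pressure altitude = 4600 + (29.92 − 28.62) × 1000 = 4600 + (+1300) = 5900 ft.
ISA temperature at 5900 ft = 15 − 2 × (5900/1000) = 3.2°C.
ISA deviation = 15 − 3.2 = +11.8°C.
Density altitude = 5900 + 120 × (11.8) = 7316 ft.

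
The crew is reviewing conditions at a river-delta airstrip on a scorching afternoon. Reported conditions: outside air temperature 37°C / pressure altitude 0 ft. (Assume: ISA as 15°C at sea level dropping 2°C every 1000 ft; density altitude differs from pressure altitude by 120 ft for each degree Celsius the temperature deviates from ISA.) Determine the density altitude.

ISA temperature at 0 ft = 15 − 2 × (0/1000) = 15°C.
ISA deviation = 37 − 15 = +22°C.
Density altitude = 0 + 120 × (22) = 0 + (+2640) = 2640 ft.

2640 ft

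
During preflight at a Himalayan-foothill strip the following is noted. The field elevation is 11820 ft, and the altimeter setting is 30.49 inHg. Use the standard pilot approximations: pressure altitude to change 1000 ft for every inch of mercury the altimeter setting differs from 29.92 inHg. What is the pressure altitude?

Pressure correction = (29.92 − 30.49) × 1000 = -570 ft.
Pressure altitude = 11820 + (-570) = 11250 ft.

11250 ft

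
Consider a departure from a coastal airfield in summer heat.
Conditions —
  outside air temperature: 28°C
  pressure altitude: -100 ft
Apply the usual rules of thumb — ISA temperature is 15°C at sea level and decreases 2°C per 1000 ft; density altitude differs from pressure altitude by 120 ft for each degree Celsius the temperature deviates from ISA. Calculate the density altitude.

1436 ft

ISA temperature at -100 ft = 15 − 2 × (-100/1000) = 15.2°C.
ISA deviation = 28 − 15.2 = +12.8°C.
Density altitude = -100 + 120 × (12.8) = -100 + (+1536) = 1436 ft.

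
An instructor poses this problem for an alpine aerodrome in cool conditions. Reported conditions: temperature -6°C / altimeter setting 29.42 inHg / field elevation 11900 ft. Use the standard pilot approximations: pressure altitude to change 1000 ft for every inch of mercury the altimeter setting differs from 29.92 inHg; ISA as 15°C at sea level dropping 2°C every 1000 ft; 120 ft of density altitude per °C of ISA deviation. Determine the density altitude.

12856 ft

Pressure altitude = 11900 + (29.92 − 29.42) × 1000 = 11900 + (+500) = 12400 ft.
ISA temperature at 12400 ft = 15 − 2 × (12400/1000) = -9.8°C.
ISA deviation = -6 − (-9.8) = +3.8°C.
Density altitude = 12400 + 120 × (3.8) = 12856 ft.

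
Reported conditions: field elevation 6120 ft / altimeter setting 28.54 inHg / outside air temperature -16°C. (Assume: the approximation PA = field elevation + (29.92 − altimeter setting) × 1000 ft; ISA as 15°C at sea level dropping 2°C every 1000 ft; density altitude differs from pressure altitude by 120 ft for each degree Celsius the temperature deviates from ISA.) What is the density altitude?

5580 ft

Pressure altitude = 6120 + (29.92 − 28.54) × 1000 = 6120 + (+1380) = 7500 ft.
ISA temperature at 7500 ft = 15 − 2 × (7500/1000) = 0°C.
ISA deviation = -16 − 0 = -16°C.
Density altitude = 7500 + 120 × (-16) = 5580 ft.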